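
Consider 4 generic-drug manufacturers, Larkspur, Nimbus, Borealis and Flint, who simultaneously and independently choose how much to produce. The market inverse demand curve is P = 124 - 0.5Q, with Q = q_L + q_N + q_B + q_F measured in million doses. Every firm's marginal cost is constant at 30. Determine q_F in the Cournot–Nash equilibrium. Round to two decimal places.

Each firm earns π_i = (124 - 0.5Q)q_i - 30q_i.
Setting ∂π_i/∂q_i = 0 with rivals' quantities fixed: 94 - q_i - (1/2)·Σ_{j≠i} q_j = 0.
By symmetry each firm produces the same amount; substituting Σ_{j≠i} q_j = 3q_i yields q_i = 94/(5/2) = 188/5.

37.60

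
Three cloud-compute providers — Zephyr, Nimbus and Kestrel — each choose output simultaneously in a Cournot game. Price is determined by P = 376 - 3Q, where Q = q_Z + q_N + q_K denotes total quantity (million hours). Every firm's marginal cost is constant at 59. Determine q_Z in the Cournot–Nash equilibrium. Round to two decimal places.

Each firm earns π_i = (376 - 3Q)q_i - 59q_i.
Setting ∂π_i/∂q_i = 0 with rivals' quantities fixed: 317 - 6q_i - 3·Σ_{j≠i} q_j = 0.
With identical firms every q_j equals q_i, so Σ_{j≠i} q_j = 2q_i and 317 = 12q_i, giving q_i = 317/12.

26.42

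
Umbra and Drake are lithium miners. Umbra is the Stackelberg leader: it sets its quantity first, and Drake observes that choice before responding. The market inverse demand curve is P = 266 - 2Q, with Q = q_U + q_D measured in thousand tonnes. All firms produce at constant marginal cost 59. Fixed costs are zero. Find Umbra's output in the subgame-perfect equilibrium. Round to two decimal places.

51.75

Solve by backward induction. Given q_U, the follower Drake maximises π_D = (266 - 2q_U - 2q_D)q_D - 59q_D.
∂π_D/∂q_D = 207 - 2q_U - 4q_D = 0 gives the reaction function q_D = (207 - 2q_U)/4.
Umbra substitutes q_D(q_U) into its own profit: π_U = q_U(266 - 2q_U - (207 - 2q_U)/2) - 59q_U = (325/2 - q_U)q_U - 59q_U.
Maximising: ∂π_U/∂q_U = 207/2 - 2q_U = 0, giving q_U = 207/4.
Then q_D = (207 - 2·(207/4))/4 = 207/8.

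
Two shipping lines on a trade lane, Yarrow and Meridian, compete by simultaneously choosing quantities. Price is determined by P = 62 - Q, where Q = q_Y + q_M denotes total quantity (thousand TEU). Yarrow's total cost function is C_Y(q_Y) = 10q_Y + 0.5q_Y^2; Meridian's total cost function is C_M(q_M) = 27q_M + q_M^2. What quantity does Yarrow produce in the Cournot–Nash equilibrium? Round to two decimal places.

Yarrow's profit: π_Y = (62 - Q)q_Y - (10q_Y + (1/2)q_Y²). Setting ∂π_Y/∂q_Y = 0: 52 - 3q_Y - (q_M) = 0.
Meridian's first-order condition: 35 - 4q_M - (q_Y) = 0.
Best responses: q_Y = (52 - q_M)/3, q_M = (35 - q_Y)/4.
Solving the pair: q_Y = 173/11, q_M = 53/11.

15.73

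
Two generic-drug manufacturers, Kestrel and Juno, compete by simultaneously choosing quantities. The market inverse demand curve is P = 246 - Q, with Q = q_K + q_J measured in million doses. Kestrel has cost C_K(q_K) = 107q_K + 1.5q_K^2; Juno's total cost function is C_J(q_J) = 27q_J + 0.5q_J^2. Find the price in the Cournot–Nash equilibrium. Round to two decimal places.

163.57

Kestrel's profit: π_K = (246 - Q)q_K - (107q_K + (3/2)q_K²). Setting ∂π_K/∂q_K = 0: 139 - 5q_K - (q_J) = 0.
Juno's profit: π_J = (246 - Q)q_J - (27q_J + (1/2)q_J²). Setting ∂π_J/∂q_J = 0: 219 - 3q_J - (q_K) = 0.
Best responses: q_K = (139 - q_J)/5, q_J = (219 - q_K)/3.
Solving the pair: q_K = 99/7, q_J = 478/7.
Total output Q = 577/7, so price P = 246 - 577/7 = 1145/7.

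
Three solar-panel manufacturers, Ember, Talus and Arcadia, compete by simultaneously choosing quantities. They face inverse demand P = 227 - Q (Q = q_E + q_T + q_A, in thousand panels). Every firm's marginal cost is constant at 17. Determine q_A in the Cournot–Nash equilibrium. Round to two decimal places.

A representative firm's profit is π_i = q_i(227 - Q) - 17q_i.
Setting ∂π_i/∂q_i = 0 with rivals' quantities fixed: 210 - 2q_i - Σ_{j≠i} q_j = 0.
By symmetry each firm produces the same amount; substituting Σ_{j≠i} q_j = 2q_i yields q_i = 210/4 = 105/2.

52.50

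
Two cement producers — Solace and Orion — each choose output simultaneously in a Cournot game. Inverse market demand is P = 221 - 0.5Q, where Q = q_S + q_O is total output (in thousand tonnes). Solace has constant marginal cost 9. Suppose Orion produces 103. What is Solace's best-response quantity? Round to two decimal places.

160.50

With the rival's output fixed at 103, Solace's profit is π_S = (221 - (1/2)·103 - (1/2)q_S)q_S - (9q_S) = (339/2 - (1/2)q_S)q_S - (9q_S).
∂π_S/∂q_S = 321/2 - q_S = 0, so q_S = 321/2.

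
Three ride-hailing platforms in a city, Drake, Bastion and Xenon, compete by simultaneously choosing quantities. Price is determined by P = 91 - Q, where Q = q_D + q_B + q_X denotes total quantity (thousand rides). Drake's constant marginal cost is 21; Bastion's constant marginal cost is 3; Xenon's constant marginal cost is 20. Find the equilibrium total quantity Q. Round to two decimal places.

Drake's profit: π_D = (91 - Q)q_D - (21q_D). Setting ∂π_D/∂q_D = 0: 70 - 2q_D - (q_B + q_X) = 0.
Bastion's first-order condition: 88 - 2q_B - (q_D + q_X) = 0.
Xenon's first-order condition: 71 - 2q_X - (q_D + q_B) = 0.
Adding the 3 conditions: 229 − 2Q − 2Q = 0, i.e. Q = 229/4.
Back-substituting: q_D = (70 − 229/4) = 51/4, q_B = (88 − 229/4) = 123/4, q_X = (71 − 229/4) = 55/4.
Total output Q = 51/4 + 123/4 + 55/4 = 229/4.

57.25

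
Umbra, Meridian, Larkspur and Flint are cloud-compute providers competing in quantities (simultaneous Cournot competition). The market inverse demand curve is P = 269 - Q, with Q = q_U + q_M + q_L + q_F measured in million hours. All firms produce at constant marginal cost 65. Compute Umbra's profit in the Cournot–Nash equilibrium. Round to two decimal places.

1664.64

Each firm earns π_i = (269 - Q)q_i - 65q_i.
Setting ∂π_i/∂q_i = 0 with rivals' quantities fixed: 204 - 2q_i - Σ_{j≠i} q_j = 0.
By symmetry each firm produces the same amount; substituting Σ_{j≠i} q_j = 3q_i yields q_i = 204/5.
Price P = 269 - 816/5 = 529/5.
Umbra's profit: (529/5 - 65)·(204/5) = 1664.6400.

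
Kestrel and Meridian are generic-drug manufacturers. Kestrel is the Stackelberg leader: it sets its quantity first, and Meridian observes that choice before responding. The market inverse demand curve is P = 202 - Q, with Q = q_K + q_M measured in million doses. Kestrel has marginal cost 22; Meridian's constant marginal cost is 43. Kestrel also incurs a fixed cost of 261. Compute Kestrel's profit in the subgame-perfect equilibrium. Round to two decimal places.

4789.13

Solve by backward induction. Given q_K, the follower Meridian maximises π_M = (202 - q_K - q_M)q_M - 43q_M.
Setting the follower's marginal profit to zero, 159 - q_K - 2q_M = 0, i.e. q_M = (159 - q_K)/2.
Kestrel substitutes q_M(q_K) into its own profit: π_K = q_K(202 - q_K - (159 - q_K)/2) - 22q_K = (245/2 - (1/2)q_K)q_K - 22q_K.
The leader's first-order condition 201/2 - q_K = 0 yields q_K = 201/2.
Then q_M = (159 - 201/2)/2 = 117/4.
Price P = 202 - 519/4 = 289/4.
Kestrel's profit: (289/4 - 22)·(201/2) - 261 = 4789.1250.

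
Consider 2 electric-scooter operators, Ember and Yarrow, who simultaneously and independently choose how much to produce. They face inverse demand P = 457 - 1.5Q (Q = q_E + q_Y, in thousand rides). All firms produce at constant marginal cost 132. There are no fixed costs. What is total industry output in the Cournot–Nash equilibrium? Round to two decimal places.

Each firm earns π_i = (457 - 1.5Q)q_i - 132q_i.
Setting ∂π_i/∂q_i = 0 with rivals' quantities fixed: 325 - 3q_i - (3/2)q_j = 0.
By symmetry each firm produces the same amount; substituting q_j = q_i yields q_i = 325/(9/2) = 650/9.
Total output Q = 650/9 + 650/9 = 1300/9.

144.44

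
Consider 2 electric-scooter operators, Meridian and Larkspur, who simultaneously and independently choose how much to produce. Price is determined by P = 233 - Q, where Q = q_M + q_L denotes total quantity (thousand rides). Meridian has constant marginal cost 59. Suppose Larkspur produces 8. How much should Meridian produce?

With the rival's output fixed at 8, Meridian's profit is π_M = (233 - 8 - q_M)q_M - (59q_M) = (225 - q_M)q_M - (59q_M).
∂π_M/∂q_M = 166 - 2q_M = 0, so q_M = 83.

83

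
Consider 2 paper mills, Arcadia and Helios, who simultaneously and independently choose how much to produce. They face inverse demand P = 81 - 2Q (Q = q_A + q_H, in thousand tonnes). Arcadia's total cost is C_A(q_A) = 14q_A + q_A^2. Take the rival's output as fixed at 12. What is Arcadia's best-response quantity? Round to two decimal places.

With the rival's output fixed at 12, Arcadia's profit is π_A = (81 - 2·12 - 2q_A)q_A - (14q_A + q_A²) = (57 - 2q_A)q_A - (14q_A + q_A²).
∂π_A/∂q_A = 43 - 6q_A = 0, so q_A = 43/6.

7.17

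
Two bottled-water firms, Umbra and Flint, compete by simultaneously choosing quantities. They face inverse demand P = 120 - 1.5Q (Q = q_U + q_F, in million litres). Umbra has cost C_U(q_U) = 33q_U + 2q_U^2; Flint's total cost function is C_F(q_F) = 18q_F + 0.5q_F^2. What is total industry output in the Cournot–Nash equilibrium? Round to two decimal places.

30.23

Umbra's profit: π_U = (120 - 1.5Q)q_U - (33q_U + 2q_U²). Setting ∂π_U/∂q_U = 0: 87 - 7q_U - (3/2)(q_F) = 0.
Flint's profit: π_F = (120 - 1.5Q)q_F - (18q_F + (1/2)q_F²). Setting ∂π_F/∂q_F = 0: 102 - 4q_F - (3/2)(q_U) = 0.
Rearranging gives the reaction functions q_U = (87 - (3/2)q_F)/7 and q_F = (102 - (3/2)q_U)/4.
Substituting one into the other gives q_U = 780/103 and q_F = 22.6602.
Total output Q = 780/103 + 22.6602 = 30.2330.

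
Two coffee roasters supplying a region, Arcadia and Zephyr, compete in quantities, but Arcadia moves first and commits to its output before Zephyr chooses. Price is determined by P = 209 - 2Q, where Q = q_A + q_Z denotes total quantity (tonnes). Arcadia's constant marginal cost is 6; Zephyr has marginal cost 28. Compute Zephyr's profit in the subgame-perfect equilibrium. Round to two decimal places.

The follower Zephyr best-responds to any q_A: π_Z = (209 - 2Q)q_Z - 28q_Z.
∂π_Z/∂q_Z = 181 - 2q_A - 4q_Z = 0 gives the reaction function q_Z = (181 - 2q_A)/4.
Arcadia substitutes q_Z(q_A) into its own profit: π_A = q_A(209 - 2q_A - (181 - 2q_A)/2) - 6q_A = (237/2 - q_A)q_A - 6q_A.
The leader's first-order condition 225/2 - 2q_A = 0 yields q_A = 225/4.
Then q_Z = (181 - 2·(225/4))/4 = 137/8.
Price P = 209 - 2·(587/8) = 249/4.
Zephyr's profit: (249/4 - 28)·(137/8) = 586.5313.

586.53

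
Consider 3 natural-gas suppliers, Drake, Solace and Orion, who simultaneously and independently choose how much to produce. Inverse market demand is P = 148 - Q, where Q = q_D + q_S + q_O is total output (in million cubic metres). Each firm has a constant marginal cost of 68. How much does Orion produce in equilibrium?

20

Each firm earns π_i = (148 - Q)q_i - 68q_i.
First-order condition (treating rivals' output as given): 80 - 2q_i - Σ_{j≠i} q_j = 0.
With identical firms every q_j equals q_i, so Σ_{j≠i} q_j = 2q_i and 80 = 4q_i, giving q_i = 20.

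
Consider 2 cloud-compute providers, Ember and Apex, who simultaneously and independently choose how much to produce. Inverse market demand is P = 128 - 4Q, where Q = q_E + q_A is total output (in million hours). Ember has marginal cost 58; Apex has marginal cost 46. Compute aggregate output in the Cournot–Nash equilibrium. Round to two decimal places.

12.67

Ember's profit: π_E = (128 - 4Q)q_E - (58q_E). Setting ∂π_E/∂q_E = 0: 70 - 8q_E - 4(q_A) = 0.
Apex's first-order condition: 82 - 8q_A - 4(q_E) = 0.
So q_E = (70 - 4q_A)/8 and q_A = (82 - 4q_E)/8.
Solving the pair: q_E = 29/6, q_A = 47/6.
Total output Q = 29/6 + 47/6 = 38/3.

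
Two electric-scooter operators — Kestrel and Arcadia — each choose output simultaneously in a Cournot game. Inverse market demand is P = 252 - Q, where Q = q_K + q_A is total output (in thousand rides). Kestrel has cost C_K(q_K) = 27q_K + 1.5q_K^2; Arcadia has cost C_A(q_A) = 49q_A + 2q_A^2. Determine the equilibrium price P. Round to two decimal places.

Kestrel's profit: π_K = (252 - Q)q_K - (27q_K + (3/2)q_K²). Setting ∂π_K/∂q_K = 0: 225 - 5q_K - (q_A) = 0.
Arcadia's first-order condition: 203 - 6q_A - (q_K) = 0.
Best responses: q_K = (225 - q_A)/5, q_A = (203 - q_K)/6.
Solving the pair: q_K = 1147/29, q_A = 790/29.
Total output Q = 1937/29, so price P = 252 - 1937/29 = 185.2069.

185.21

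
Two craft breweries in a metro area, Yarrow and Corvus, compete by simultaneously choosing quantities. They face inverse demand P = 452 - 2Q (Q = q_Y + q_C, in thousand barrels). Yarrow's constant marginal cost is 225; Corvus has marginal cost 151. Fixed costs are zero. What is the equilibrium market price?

276

Yarrow's profit: π_Y = (452 - 2Q)q_Y - (225q_Y). Setting ∂π_Y/∂q_Y = 0: 227 - 4q_Y - 2(q_C) = 0.
Corvus's profit: π_C = (452 - 2Q)q_C - (151q_C). Setting ∂π_C/∂q_C = 0: 301 - 4q_C - 2(q_Y) = 0.
Rearranging gives the reaction functions q_Y = (227 - 2q_C)/4 and q_C = (301 - 2q_Y)/4.
Solving the pair: q_Y = 51/2, q_C = 125/2.
Total output Q = 88, so price P = 452 - 2·88 = 276.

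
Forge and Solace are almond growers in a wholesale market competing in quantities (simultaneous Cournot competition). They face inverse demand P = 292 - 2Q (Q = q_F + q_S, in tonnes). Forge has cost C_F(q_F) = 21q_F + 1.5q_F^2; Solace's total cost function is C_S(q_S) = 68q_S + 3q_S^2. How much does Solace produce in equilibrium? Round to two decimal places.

15.55

Forge's profit: π_F = (292 - 2Q)q_F - (21q_F + (3/2)q_F²). Setting ∂π_F/∂q_F = 0: 271 - 7q_F - 2(q_S) = 0.
Solace's first-order condition: 224 - 10q_S - 2(q_F) = 0.
Rearranging gives the reaction functions q_F = (271 - 2q_S)/7 and q_S = (224 - 2q_F)/10.
Substituting one into the other gives q_F = 377/11 and q_S = 171/11.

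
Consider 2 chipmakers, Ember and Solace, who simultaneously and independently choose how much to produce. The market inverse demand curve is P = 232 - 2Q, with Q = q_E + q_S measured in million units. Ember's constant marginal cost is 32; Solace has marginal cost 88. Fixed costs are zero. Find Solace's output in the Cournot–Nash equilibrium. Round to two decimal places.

14.67

Ember's profit: π_E = (232 - 2Q)q_E - (32q_E). Setting ∂π_E/∂q_E = 0: 200 - 4q_E - 2(q_S) = 0.
Solace's profit: π_S = (232 - 2Q)q_S - (88q_S). Setting ∂π_S/∂q_S = 0: 144 - 4q_S - 2(q_E) = 0.
Rearranging gives the reaction functions q_E = (200 - 2q_S)/4 and q_S = (144 - 2q_E)/4.
Substituting one into the other gives q_E = 128/3 and q_S = 44/3.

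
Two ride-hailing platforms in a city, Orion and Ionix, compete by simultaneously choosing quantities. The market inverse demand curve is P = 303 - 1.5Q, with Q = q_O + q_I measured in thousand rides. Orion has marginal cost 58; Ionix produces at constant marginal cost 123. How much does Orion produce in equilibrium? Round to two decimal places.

68.89

Orion's profit: π_O = (303 - 1.5Q)q_O - (58q_O). Setting ∂π_O/∂q_O = 0: 245 - 3q_O - (3/2)(q_I) = 0.
Ionix's first-order condition: 180 - 3q_I - (3/2)(q_O) = 0.
Rearranging gives the reaction functions q_O = (245 - (3/2)q_I)/3 and q_I = (180 - (3/2)q_O)/3.
Substituting one into the other gives q_O = 620/9 and q_I = 230/9.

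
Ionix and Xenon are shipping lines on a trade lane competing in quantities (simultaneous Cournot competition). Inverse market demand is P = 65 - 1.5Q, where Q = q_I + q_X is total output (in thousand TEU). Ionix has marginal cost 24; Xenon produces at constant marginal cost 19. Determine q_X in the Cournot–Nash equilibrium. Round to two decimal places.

11.33

Ionix's profit: π_I = (65 - 1.5Q)q_I - (24q_I). Setting ∂π_I/∂q_I = 0: 41 - 3q_I - (3/2)(q_X) = 0.
Xenon's profit: π_X = (65 - 1.5Q)q_X - (19q_X). Setting ∂π_X/∂q_X = 0: 46 - 3q_X - (3/2)(q_I) = 0.
So q_I = (41 - (3/2)q_X)/3 and q_X = (46 - (3/2)q_I)/3.
Substituting one into the other gives q_I = 8 and q_X = 34/3.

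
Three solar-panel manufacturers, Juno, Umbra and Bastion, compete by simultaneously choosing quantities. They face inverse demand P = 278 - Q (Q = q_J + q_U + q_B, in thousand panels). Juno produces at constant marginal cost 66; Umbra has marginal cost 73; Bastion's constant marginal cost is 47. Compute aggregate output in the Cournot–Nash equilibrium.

Juno's profit: π_J = (278 - Q)q_J - (66q_J). Setting ∂π_J/∂q_J = 0: 212 - 2q_J - (q_U + q_B) = 0.
Umbra's first-order condition: 205 - 2q_U - (q_J + q_B) = 0.
Bastion's first-order condition: 231 - 2q_B - (q_J + q_U) = 0.
Adding the 3 first-order conditions: 648 − 4Q = 0, so Q = 162.
Back-substituting: q_J = (212 − 162) = 50, q_U = (205 − 162) = 43, q_B = (231 − 162) = 69.
Total output Q = 50 + 43 + 69 = 162.

162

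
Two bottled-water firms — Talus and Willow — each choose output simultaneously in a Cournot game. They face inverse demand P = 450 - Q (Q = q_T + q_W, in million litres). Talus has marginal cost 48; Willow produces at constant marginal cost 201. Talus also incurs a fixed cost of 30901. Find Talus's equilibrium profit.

3324

Talus's profit: π_T = (450 - Q)q_T - (48q_T). Setting ∂π_T/∂q_T = 0: 402 - 2q_T - (q_W) = 0.
Willow's first-order condition: 249 - 2q_W - (q_T) = 0.
Best responses: q_T = (402 - q_W)/2, q_W = (249 - q_T)/2.
Substituting one into the other gives q_T = 185 and q_W = 32.
Price P = 450 - 217 = 233.
Talus's profit: (233 - 48)·185 - 30901 = 3324.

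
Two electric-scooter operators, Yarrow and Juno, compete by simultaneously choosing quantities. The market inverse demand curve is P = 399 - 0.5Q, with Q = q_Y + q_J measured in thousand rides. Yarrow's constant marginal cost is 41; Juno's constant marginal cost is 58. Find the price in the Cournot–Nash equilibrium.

166

Yarrow's profit: π_Y = (399 - 0.5Q)q_Y - (41q_Y). Setting ∂π_Y/∂q_Y = 0: 358 - q_Y - (1/2)(q_J) = 0.
Juno's profit: π_J = (399 - 0.5Q)q_J - (58q_J). Setting ∂π_J/∂q_J = 0: 341 - q_J - (1/2)(q_Y) = 0.
So q_Y = (358 - (1/2)q_J) and q_J = (341 - (1/2)q_Y).
Solving the pair: q_Y = 250, q_J = 216.
Total output Q = 466, so price P = 399 - (1/2)·466 = 166.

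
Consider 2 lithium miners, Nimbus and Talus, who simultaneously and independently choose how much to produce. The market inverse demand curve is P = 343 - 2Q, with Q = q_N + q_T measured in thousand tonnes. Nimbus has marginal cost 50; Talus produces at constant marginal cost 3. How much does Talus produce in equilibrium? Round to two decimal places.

Nimbus's profit: π_N = (343 - 2Q)q_N - (50q_N). Setting ∂π_N/∂q_N = 0: 293 - 4q_N - 2(q_T) = 0.
Talus's first-order condition: 340 - 4q_T - 2(q_N) = 0.
Rearranging gives the reaction functions q_N = (293 - 2q_T)/4 and q_T = (340 - 2q_N)/4.
Solving the pair: q_N = 41, q_T = 129/2.

64.50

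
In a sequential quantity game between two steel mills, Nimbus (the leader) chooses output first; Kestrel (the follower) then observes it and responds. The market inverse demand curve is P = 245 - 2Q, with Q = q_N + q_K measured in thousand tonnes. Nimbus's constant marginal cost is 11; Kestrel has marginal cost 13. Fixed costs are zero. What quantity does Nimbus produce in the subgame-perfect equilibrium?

Solve by backward induction. Given q_N, the follower Kestrel maximises π_K = (245 - 2q_N - 2q_K)q_K - 13q_K.
Follower FOC: 232 - 2q_N - 4q_K = 0, so q_K(q_N) = (232 - 2q_N)/4.
The leader anticipates this reaction. Substituting into P = 245 - 2Q gives P = 129 - q_N, so π_N = (129 - q_N)q_N - 11q_N.
Maximising: ∂π_N/∂q_N = 118 - 2q_N = 0, giving q_N = 59.
Then q_K = (232 - 2·59)/4 = 57/2.

59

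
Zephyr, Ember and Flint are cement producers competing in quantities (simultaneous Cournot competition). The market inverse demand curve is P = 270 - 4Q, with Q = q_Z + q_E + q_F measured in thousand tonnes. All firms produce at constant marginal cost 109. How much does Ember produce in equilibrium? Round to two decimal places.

10.06

A representative firm's profit is π_i = q_i(270 - 4Q) - 109q_i.
First-order condition (treating rivals' output as given): 161 - 8q_i - 4·Σ_{j≠i} q_j = 0.
By symmetry each firm produces the same amount; substituting Σ_{j≠i} q_j = 2q_i yields q_i = 161/16.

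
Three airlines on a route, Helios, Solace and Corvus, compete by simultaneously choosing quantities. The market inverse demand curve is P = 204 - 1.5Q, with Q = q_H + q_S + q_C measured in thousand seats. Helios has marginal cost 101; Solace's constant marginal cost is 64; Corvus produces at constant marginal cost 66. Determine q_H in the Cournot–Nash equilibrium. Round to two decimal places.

Helios's profit: π_H = (204 - 1.5Q)q_H - (101q_H). Setting ∂π_H/∂q_H = 0: 103 - 3q_H - (3/2)(q_S + q_C) = 0.
Solace's profit: π_S = (204 - 1.5Q)q_S - (64q_S). Setting ∂π_S/∂q_S = 0: 140 - 3q_S - (3/2)(q_H + q_C) = 0.
Corvus's profit: π_C = (204 - 1.5Q)q_C - (66q_C). Setting ∂π_C/∂q_C = 0: 138 - 3q_C - (3/2)(q_H + q_S) = 0.
Adding the 3 conditions: 381 − 3Q − 3Q = 0, i.e. Q = 127/2.
Back-substituting: q_H = (103 − 381/4)/(3/2) = 31/6, q_S = (140 − 381/4)/(3/2) = 179/6, q_C = (138 − 381/4)/(3/2) = 57/2.

5.17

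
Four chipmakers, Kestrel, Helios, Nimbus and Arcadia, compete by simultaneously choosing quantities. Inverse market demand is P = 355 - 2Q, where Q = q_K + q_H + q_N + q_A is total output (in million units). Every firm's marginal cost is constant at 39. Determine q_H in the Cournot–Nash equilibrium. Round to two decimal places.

Each firm earns π_i = (355 - 2Q)q_i - 39q_i.
First-order condition (treating rivals' output as given): 316 - 4q_i - 2·Σ_{j≠i} q_j = 0.
With identical firms every q_j equals q_i, so Σ_{j≠i} q_j = 3q_i and 316 = 10q_i, giving q_i = 158/5.

31.60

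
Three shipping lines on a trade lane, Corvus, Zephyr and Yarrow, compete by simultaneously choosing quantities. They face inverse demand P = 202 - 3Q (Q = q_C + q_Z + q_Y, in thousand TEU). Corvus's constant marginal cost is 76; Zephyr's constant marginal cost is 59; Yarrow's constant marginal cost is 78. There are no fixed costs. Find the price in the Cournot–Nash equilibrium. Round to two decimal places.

103.75

Corvus's profit: π_C = (202 - 3Q)q_C - (76q_C). Setting ∂π_C/∂q_C = 0: 126 - 6q_C - 3(q_Z + q_Y) = 0.
Zephyr's profit: π_Z = (202 - 3Q)q_Z - (59q_Z). Setting ∂π_Z/∂q_Z = 0: 143 - 6q_Z - 3(q_C + q_Y) = 0.
Yarrow's profit: π_Y = (202 - 3Q)q_Y - (78q_Y). Setting ∂π_Y/∂q_Y = 0: 124 - 6q_Y - 3(q_C + q_Z) = 0.
Adding the 3 first-order conditions: 393 − 12Q = 0, so Q = 131/4.
Back-substituting: q_C = (126 − 393/4)/3 = 37/4, q_Z = (143 − 393/4)/3 = 179/12, q_Y = (124 − 393/4)/3 = 103/12.
Total output Q = 131/4, so price P = 202 - 3·(131/4) = 415/4.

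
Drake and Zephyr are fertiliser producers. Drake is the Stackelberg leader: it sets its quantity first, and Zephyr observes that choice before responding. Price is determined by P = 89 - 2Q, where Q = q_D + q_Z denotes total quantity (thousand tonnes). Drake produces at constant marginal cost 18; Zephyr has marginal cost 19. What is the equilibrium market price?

Solve by backward induction. Given q_D, the follower Zephyr maximises π_Z = (89 - 2q_D - 2q_Z)q_Z - 19q_Z.
Setting the follower's marginal profit to zero, 70 - 2q_D - 4q_Z = 0, i.e. q_Z = (70 - 2q_D)/4.
The leader anticipates this reaction. Substituting into P = 89 - 2Q gives P = 54 - q_D, so π_D = (54 - q_D)q_D - 18q_D.
Leader FOC: 36 - 2q_D = 0, so q_D = 18.
Then q_Z = (70 - 2·18)/4 = 17/2.
Total output Q = 53/2, so price P = 89 - 2·(53/2) = 36.

36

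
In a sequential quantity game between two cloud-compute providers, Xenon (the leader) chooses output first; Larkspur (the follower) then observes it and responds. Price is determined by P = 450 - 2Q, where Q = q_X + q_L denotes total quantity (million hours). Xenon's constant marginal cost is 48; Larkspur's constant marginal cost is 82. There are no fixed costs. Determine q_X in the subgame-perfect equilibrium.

The follower Larkspur best-responds to any q_X: π_L = (450 - 2Q)q_L - 82q_L.
Follower FOC: 368 - 2q_X - 4q_L = 0, so q_L(q_X) = (368 - 2q_X)/4.
Xenon substitutes q_L(q_X) into its own profit: π_X = q_X(450 - 2q_X - (368 - 2q_X)/2) - 48q_X = (266 - q_X)q_X - 48q_X.
The leader's first-order condition 218 - 2q_X = 0 yields q_X = 109.
Then q_L = (368 - 2·109)/4 = 75/2.

109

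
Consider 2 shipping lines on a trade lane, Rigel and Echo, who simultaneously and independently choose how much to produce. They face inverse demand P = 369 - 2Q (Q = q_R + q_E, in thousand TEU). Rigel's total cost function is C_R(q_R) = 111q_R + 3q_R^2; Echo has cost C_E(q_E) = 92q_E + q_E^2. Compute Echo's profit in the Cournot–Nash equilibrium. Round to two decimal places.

4860.19

Rigel's profit: π_R = (369 - 2Q)q_R - (111q_R + 3q_R²). Setting ∂π_R/∂q_R = 0: 258 - 10q_R - 2(q_E) = 0.
Echo's first-order condition: 277 - 6q_E - 2(q_R) = 0.
Rearranging gives the reaction functions q_R = (258 - 2q_E)/10 and q_E = (277 - 2q_R)/6.
Solving the pair: q_R = 71/4, q_E = 161/4.
Price P = 369 - 2·58 = 253.
Echo's profit: 253·(161/4) - 92·(161/4) - (161/4)² = 4860.1875.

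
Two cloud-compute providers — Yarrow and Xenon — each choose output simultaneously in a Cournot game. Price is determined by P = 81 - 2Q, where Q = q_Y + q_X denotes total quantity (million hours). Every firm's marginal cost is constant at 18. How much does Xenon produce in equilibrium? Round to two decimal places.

A representative firm's profit is π_i = q_i(81 - 2Q) - 18q_i.
Setting ∂π_i/∂q_i = 0 with rivals' quantities fixed: 63 - 4q_i - 2q_j = 0.
With identical firms every q_j equals q_i, so q_j = q_i and 63 = 6q_i, giving q_i = 21/2.

10.50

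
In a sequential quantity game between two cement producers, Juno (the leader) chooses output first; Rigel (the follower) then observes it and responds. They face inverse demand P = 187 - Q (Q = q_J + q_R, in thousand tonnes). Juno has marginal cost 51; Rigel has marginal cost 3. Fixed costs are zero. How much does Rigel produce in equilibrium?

70

Solve by backward induction. Given q_J, the follower Rigel maximises π_R = (187 - q_J - q_R)q_R - 3q_R.
∂π_R/∂q_R = 184 - q_J - 2q_R = 0 gives the reaction function q_R = (184 - q_J)/2.
The leader anticipates this reaction. Substituting into P = 187 - Q gives P = 95 - (1/2)q_J, so π_J = (95 - (1/2)q_J)q_J - 51q_J.
Leader FOC: 44 - q_J = 0, so q_J = 44.
Then q_R = (184 - 44)/2 = 70.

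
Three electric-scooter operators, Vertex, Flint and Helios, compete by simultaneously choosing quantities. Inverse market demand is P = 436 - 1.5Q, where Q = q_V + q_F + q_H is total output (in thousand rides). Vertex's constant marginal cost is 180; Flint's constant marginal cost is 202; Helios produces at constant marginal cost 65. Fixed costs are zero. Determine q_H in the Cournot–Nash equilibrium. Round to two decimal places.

103.83

Vertex's profit: π_V = (436 - 1.5Q)q_V - (180q_V). Setting ∂π_V/∂q_V = 0: 256 - 3q_V - (3/2)(q_F + q_H) = 0.
Flint's first-order condition: 234 - 3q_F - (3/2)(q_V + q_H) = 0.
Helios's first-order condition: 371 - 3q_H - (3/2)(q_V + q_F) = 0.
Summing all 3 equations gives 861 − 6Q = 0, hence Q = 287/2.
Back-substituting: q_V = (256 − 861/4)/(3/2) = 163/6, q_F = (234 − 861/4)/(3/2) = 25/2, q_H = (371 − 861/4)/(3/2) = 623/6.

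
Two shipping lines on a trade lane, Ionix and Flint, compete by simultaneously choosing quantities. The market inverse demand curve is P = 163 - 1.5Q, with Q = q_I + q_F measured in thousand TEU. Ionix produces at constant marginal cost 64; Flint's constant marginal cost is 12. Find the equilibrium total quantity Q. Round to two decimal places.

Ionix's profit: π_I = (163 - 1.5Q)q_I - (64q_I). Setting ∂π_I/∂q_I = 0: 99 - 3q_I - (3/2)(q_F) = 0.
Flint's first-order condition: 151 - 3q_F - (3/2)(q_I) = 0.
So q_I = (99 - (3/2)q_F)/3 and q_F = (151 - (3/2)q_I)/3.
Solving the pair: q_I = 94/9, q_F = 406/9.
Total output Q = 94/9 + 406/9 = 500/9.

55.56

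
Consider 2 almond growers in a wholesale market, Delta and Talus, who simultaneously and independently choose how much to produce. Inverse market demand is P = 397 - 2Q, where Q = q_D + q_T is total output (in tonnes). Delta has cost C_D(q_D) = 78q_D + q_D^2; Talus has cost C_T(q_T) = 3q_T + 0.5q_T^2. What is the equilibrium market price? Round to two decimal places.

202.15

Delta's profit: π_D = (397 - 2Q)q_D - (78q_D + q_D²). Setting ∂π_D/∂q_D = 0: 319 - 6q_D - 2(q_T) = 0.
Talus's first-order condition: 394 - 5q_T - 2(q_D) = 0.
Best responses: q_D = (319 - 2q_T)/6, q_T = (394 - 2q_D)/5.
Substituting one into the other gives q_D = 807/26 and q_T = 863/13.
Total output Q = 97.4231, so price P = 397 - 2·97.4231 = 202.1538.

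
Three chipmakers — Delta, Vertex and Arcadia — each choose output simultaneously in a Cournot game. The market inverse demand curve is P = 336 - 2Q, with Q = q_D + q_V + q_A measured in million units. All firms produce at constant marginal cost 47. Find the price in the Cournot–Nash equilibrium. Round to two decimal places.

119.25

A representative firm's profit is π_i = q_i(336 - 2Q) - 47q_i.
First-order condition (treating rivals' output as given): 289 - 4q_i - 2·Σ_{j≠i} q_j = 0.
By symmetry each firm produces the same amount; substituting Σ_{j≠i} q_j = 2q_i yields q_i = 289/8.
Total output Q = 867/8, so price P = 336 - 2·(867/8) = 477/4.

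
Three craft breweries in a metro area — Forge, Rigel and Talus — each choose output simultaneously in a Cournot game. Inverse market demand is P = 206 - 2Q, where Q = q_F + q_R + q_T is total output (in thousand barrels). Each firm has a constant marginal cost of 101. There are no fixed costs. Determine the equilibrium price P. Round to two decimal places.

127.25

A representative firm's profit is π_i = q_i(206 - 2Q) - 101q_i.
Setting ∂π_i/∂q_i = 0 with rivals' quantities fixed: 105 - 4q_i - 2·Σ_{j≠i} q_j = 0.
By symmetry each firm produces the same amount; substituting Σ_{j≠i} q_j = 2q_i yields q_i = 105/8.
Total output Q = 315/8, so price P = 206 - 2·(315/8) = 509/4.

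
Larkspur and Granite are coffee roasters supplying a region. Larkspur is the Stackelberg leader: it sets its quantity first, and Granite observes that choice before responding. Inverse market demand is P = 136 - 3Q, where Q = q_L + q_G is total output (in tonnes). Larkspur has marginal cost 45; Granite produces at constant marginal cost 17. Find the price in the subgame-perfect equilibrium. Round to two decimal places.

Solve by backward induction. Given q_L, the follower Granite maximises π_G = (136 - 3q_L - 3q_G)q_G - 17q_G.
Follower FOC: 119 - 3q_L - 6q_G = 0, so q_G(q_L) = (119 - 3q_L)/6.
The leader anticipates this reaction. Substituting into P = 136 - 3Q gives P = 153/2 - (3/2)q_L, so π_L = (153/2 - (3/2)q_L)q_L - 45q_L.
Maximising: ∂π_L/∂q_L = 63/2 - 3q_L = 0, giving q_L = 21/2.
Then q_G = (119 - 3·(21/2))/6 = 175/12.
Total output Q = 301/12, so price P = 136 - 3·(301/12) = 243/4.

60.75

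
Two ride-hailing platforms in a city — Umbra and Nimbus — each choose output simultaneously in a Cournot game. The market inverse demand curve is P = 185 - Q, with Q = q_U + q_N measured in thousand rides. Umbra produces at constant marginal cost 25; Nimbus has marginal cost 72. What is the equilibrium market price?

Umbra's profit: π_U = (185 - Q)q_U - (25q_U). Setting ∂π_U/∂q_U = 0: 160 - 2q_U - (q_N) = 0.
Nimbus's profit: π_N = (185 - Q)q_N - (72q_N). Setting ∂π_N/∂q_N = 0: 113 - 2q_N - (q_U) = 0.
Best responses: q_U = (160 - q_N)/2, q_N = (113 - q_U)/2.
Substituting one into the other gives q_U = 69 and q_N = 22.
Total output Q = 91, so price P = 185 - 91 = 94.

94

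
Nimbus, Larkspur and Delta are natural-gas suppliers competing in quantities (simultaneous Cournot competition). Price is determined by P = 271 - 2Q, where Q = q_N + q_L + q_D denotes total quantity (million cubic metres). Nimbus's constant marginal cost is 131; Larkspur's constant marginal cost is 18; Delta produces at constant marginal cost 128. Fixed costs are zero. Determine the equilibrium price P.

137

Nimbus's profit: π_N = (271 - 2Q)q_N - (131q_N). Setting ∂π_N/∂q_N = 0: 140 - 4q_N - 2(q_L + q_D) = 0.
Larkspur's profit: π_L = (271 - 2Q)q_L - (18q_L). Setting ∂π_L/∂q_L = 0: 253 - 4q_L - 2(q_N + q_D) = 0.
Delta's profit: π_D = (271 - 2Q)q_D - (128q_D). Setting ∂π_D/∂q_D = 0: 143 - 4q_D - 2(q_N + q_L) = 0.
Summing all 3 equations gives 536 − 8Q = 0, hence Q = 67.
Back-substituting: q_N = (140 − 134)/2 = 3, q_L = (253 − 134)/2 = 119/2, q_D = (143 − 134)/2 = 9/2.
Total output Q = 67, so price P = 271 - 2·67 = 137.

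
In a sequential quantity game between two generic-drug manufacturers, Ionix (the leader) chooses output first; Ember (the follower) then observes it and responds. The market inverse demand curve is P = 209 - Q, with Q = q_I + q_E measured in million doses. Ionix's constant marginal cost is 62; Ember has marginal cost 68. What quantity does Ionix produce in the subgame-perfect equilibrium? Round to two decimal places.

The follower Ember best-responds to any q_I: π_E = (209 - Q)q_E - 68q_E.
∂π_E/∂q_E = 141 - q_I - 2q_E = 0 gives the reaction function q_E = (141 - q_I)/2.
The leader anticipates this reaction. Substituting into P = 209 - Q gives P = 277/2 - (1/2)q_I, so π_I = (277/2 - (1/2)q_I)q_I - 62q_I.
Leader FOC: 153/2 - q_I = 0, so q_I = 153/2.
Then q_E = (141 - 153/2)/2 = 129/4.

76.50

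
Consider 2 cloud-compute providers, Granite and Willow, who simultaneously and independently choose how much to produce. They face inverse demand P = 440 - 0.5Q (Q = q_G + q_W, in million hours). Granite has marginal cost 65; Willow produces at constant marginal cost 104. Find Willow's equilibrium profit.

19602

Granite's profit: π_G = (440 - 0.5Q)q_G - (65q_G). Setting ∂π_G/∂q_G = 0: 375 - q_G - (1/2)(q_W) = 0.
Willow's profit: π_W = (440 - 0.5Q)q_W - (104q_W). Setting ∂π_W/∂q_W = 0: 336 - q_W - (1/2)(q_G) = 0.
Rearranging gives the reaction functions q_G = (375 - (1/2)q_W) and q_W = (336 - (1/2)q_G).
Substituting one into the other gives q_G = 276 and q_W = 198.
Price P = 440 - (1/2)·474 = 203.
Willow's profit: (203 - 104)·198 = 19602.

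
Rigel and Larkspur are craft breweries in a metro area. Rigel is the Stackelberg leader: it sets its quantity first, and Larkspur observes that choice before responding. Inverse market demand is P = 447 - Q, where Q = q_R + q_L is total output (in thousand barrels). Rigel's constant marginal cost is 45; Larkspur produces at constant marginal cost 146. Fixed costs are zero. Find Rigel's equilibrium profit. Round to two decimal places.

Solve by backward induction. Given q_R, the follower Larkspur maximises π_L = (447 - q_R - q_L)q_L - 146q_L.
∂π_L/∂q_L = 301 - q_R - 2q_L = 0 gives the reaction function q_L = (301 - q_R)/2.
The leader anticipates this reaction. Substituting into P = 447 - Q gives P = 593/2 - (1/2)q_R, so π_R = (593/2 - (1/2)q_R)q_R - 45q_R.
Maximising: ∂π_R/∂q_R = 503/2 - q_R = 0, giving q_R = 503/2.
Then q_L = (301 - 503/2)/2 = 99/4.
Price P = 447 - 1105/4 = 683/4.
Rigel's profit: (683/4 - 45)·(503/2) = 31626.1250.

31626.13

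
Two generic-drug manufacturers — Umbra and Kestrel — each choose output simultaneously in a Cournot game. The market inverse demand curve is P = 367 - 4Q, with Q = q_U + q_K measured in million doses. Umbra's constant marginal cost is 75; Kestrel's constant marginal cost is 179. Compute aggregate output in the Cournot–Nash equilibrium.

Umbra's profit: π_U = (367 - 4Q)q_U - (75q_U). Setting ∂π_U/∂q_U = 0: 292 - 8q_U - 4(q_K) = 0.
Kestrel's first-order condition: 188 - 8q_K - 4(q_U) = 0.
Best responses: q_U = (292 - 4q_K)/8, q_K = (188 - 4q_U)/8.
Substituting one into the other gives q_U = 33 and q_K = 7.
Total output Q = 33 + 7 = 40.

40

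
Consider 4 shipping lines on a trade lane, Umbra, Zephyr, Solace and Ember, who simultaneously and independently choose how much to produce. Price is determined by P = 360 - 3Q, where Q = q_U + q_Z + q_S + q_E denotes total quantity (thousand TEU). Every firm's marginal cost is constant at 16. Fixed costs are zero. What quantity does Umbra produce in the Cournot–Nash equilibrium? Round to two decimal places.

22.93

Each firm earns π_i = (360 - 3Q)q_i - 16q_i.
First-order condition (treating rivals' output as given): 344 - 6q_i - 3·Σ_{j≠i} q_j = 0.
By symmetry each firm produces the same amount; substituting Σ_{j≠i} q_j = 3q_i yields q_i = 344/15.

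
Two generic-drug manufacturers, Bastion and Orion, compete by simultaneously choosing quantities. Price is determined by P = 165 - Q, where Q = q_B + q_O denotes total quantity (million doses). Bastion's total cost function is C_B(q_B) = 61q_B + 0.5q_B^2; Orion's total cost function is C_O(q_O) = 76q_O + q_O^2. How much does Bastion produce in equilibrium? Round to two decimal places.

Bastion's profit: π_B = (165 - Q)q_B - (61q_B + (1/2)q_B²). Setting ∂π_B/∂q_B = 0: 104 - 3q_B - (q_O) = 0.
Orion's profit: π_O = (165 - Q)q_O - (76q_O + q_O²). Setting ∂π_O/∂q_O = 0: 89 - 4q_O - (q_B) = 0.
Best responses: q_B = (104 - q_O)/3, q_O = (89 - q_B)/4.
Solving the pair: q_B = 327/11, q_O = 163/11.

29.73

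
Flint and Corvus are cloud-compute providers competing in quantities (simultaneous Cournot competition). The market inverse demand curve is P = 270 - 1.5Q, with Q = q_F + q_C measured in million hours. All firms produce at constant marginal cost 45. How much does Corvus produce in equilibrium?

Each firm earns π_i = (270 - 1.5Q)q_i - 45q_i.
First-order condition (treating rivals' output as given): 225 - 3q_i - (3/2)q_j = 0.
By symmetry each firm produces the same amount; substituting q_j = q_i yields q_i = 225/(9/2) = 50.

50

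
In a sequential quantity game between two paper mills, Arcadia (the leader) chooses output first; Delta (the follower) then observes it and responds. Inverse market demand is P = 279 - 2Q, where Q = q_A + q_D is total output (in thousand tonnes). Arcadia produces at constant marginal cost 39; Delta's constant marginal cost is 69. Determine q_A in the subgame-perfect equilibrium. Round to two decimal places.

67.50

Solve by backward induction. Given q_A, the follower Delta maximises π_D = (279 - 2q_A - 2q_D)q_D - 69q_D.
Setting the follower's marginal profit to zero, 210 - 2q_A - 4q_D = 0, i.e. q_D = (210 - 2q_A)/4.
Arcadia substitutes q_D(q_A) into its own profit: π_A = q_A(279 - 2q_A - (210 - 2q_A)/2) - 39q_A = (174 - q_A)q_A - 39q_A.
Maximising: ∂π_A/∂q_A = 135 - 2q_A = 0, giving q_A = 135/2.
Then q_D = (210 - 2·(135/2))/4 = 75/4.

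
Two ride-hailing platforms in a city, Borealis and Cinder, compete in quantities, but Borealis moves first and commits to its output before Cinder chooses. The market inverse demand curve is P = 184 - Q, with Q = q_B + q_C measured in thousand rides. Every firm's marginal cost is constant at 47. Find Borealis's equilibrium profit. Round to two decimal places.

Solve by backward induction. Given q_B, the follower Cinder maximises π_C = (184 - q_B - q_C)q_C - 47q_C.
Follower FOC: 137 - q_B - 2q_C = 0, so q_C(q_B) = (137 - q_B)/2.
Borealis substitutes q_C(q_B) into its own profit: π_B = q_B(184 - q_B - (137 - q_B)/2) - 47q_B = (231/2 - (1/2)q_B)q_B - 47q_B.
The leader's first-order condition 137/2 - q_B = 0 yields q_B = 137/2.
Then q_C = (137 - 137/2)/2 = 137/4.
Price P = 184 - 411/4 = 325/4.
Borealis's profit: (325/4 - 47)·(137/2) = 2346.1250.

2346.13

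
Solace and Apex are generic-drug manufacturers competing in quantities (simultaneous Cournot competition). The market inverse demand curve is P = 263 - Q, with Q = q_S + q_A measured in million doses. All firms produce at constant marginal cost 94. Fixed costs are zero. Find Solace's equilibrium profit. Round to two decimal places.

A representative firm's profit is π_i = q_i(263 - Q) - 94q_i.
First-order condition (treating rivals' output as given): 169 - 2q_i - q_j = 0.
By symmetry each firm produces the same amount; substituting q_j = q_i yields q_i = 169/3.
Price P = 263 - 338/3 = 451/3.
Solace's profit: (451/3 - 94)·(169/3) = 3173.4444.

3173.44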